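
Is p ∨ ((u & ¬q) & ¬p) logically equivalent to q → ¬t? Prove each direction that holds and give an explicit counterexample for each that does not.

(⟹) This fails. Under q = T, p = T, t = T, u = F, the left side is true but the right side is false.

(⟸) This fails. Under q = F, p = F, t = F, u = F, the left side is false but the right side is true.

Both directions fail.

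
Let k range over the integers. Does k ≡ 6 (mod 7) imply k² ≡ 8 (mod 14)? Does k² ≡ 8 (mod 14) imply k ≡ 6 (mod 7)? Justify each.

(⇒) This fails: take k = 13. Then 13 ≡ 6 (mod 7), but 13² = 169 ≡ 1 (mod 14), not 8.

(⇐) This fails: take k = 8. Then 8² = 64 ≡ 8 (mod 14), yet 8 ≡ 1 (mod 7), not 6.

Both directions fail.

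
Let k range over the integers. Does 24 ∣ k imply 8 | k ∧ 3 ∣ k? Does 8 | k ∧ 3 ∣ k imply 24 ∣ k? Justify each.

Both implications hold.

(⟹) If 24 ∣ k, write k = 24q. Since 24 = 3·8, k = 8·(3q), so 8 ∣ k; and since 24 = 8·3, k = 3·(8q), so 3 ∣ k.

(⟸) Suppose 8 ∣ k and 3 ∣ k. Any common multiple of 8 and 3 is a multiple of their lcm; here gcd(8, 3) = 1, so lcm(8, 3) = 8·3 = 24, so 24 ∣ k.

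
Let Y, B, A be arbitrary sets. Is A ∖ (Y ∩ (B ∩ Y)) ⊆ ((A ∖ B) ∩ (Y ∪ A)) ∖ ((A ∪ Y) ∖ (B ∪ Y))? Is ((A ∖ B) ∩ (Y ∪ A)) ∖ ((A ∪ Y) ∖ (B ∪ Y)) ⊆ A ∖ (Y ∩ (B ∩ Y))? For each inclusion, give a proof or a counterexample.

The sets are not equal: only the reverse inclusion holds.

(⊆) This inclusion fails. Take Y = ∅, B = ∅, A = {1}; then 1 ∈ A ∖ (Y ∩ (B ∩ Y)) but 1 ∉ ((A ∖ B) ∩ (Y ∪ A)) ∖ ((A ∪ Y) ∖ (B ∪ Y)).

(⊇) Let x ∈ ((A ∖ B) ∩ (Y ∪ A)) ∖ ((A ∪ Y) ∖ (B ∪ Y)). Then x ∈ Y ∩ A and x ∉ B, from which x ∈ A ∖ (Y ∩ (B ∩ Y)).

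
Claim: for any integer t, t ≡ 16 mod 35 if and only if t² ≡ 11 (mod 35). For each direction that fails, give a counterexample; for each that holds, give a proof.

(⇒) holds; (⇐) fails.

(⇒) Suppose t ≡ 16 mod 35. Write t = 35j + 16. Then (35j + 16)² = 1225j² + 1120j + 256 = 35(35j² + 32j + 7) + 11, so t² ≡ 11 (mod 35).

(⇐) This fails: take t = 9. Then 9² = 81 ≡ 11 (mod 35), yet 9 ≡ 9 (mod 35), not 16.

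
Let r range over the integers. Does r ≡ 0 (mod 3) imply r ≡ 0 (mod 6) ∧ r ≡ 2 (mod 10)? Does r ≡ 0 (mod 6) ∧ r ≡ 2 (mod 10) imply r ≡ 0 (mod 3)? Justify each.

[⇐] If r ≡ 0 (mod 6) and r ≡ 2 (mod 10), then by the Chinese remainder theorem r ≡ 12 (mod 30). Since 12 ≡ 0 (mod 3) and 3 ∣ 30, we get r ≡ 0 (mod 3).

[⇒] This fails: r = 0 gives 0 ≡ 0 (mod 3) but 0 ≡ 0 (mod 10), so the conjunction on the right does not hold.

(⇒) fails; (⇐) holds.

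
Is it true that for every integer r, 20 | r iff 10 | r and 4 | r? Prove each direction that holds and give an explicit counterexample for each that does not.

(⟹) If 20 ∣ r, write r = 20q. Since 20 = 2·10, r = 10·(2q), so 10 ∣ r; and since 20 = 5·4, r = 4·(5q), so 4 ∣ r.

(⟸) Suppose 10 ∣ r and 4 ∣ r. Any common multiple of 10 and 4 is a multiple of their lcm; here lcm(10, 4) = 10·4/gcd(10, 4) = 40/2 = 20, so 20 ∣ r.

Equivalent; both directions hold.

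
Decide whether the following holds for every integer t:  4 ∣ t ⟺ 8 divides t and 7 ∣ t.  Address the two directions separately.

(⟹) This fails: take t = 4. Certainly 4 ∣ 4, but 8 ∤ 4.

(⟸) Suppose 8 ∣ t and 7 ∣ t. Any common multiple of 8 and 7 is a multiple of their lcm; here gcd(8, 7) = 1, so lcm(8, 7) = 8·7 = 56, so 56 ∣ t. Since 4 ∣ 56, it follows that 4 ∣ t.

Only the converse holds.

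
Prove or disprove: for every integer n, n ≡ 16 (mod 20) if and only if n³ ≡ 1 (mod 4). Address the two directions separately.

(⇒) fails and (⇐) fails.

[⇒] This fails: take n = 16. Then 16 ≡ 16 (mod 20), but 16³ = 4096 ≡ 0 (mod 4), not 1.

[⇐] This fails: take n = 1. Then 1³ = 1 ≡ 1 (mod 4), yet 1 ≡ 1 (mod 20), not 16.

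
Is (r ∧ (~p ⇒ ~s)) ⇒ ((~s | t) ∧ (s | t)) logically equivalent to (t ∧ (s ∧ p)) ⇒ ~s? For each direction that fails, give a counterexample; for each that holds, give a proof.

[⇒] This fails. Under r = F, t = T, p = T, s = T, the left side is true but the right side is false.

[⇐] This fails. Under r = T, t = F, p = F, s = F, the left side is false but the right side is true.

Neither implication holds.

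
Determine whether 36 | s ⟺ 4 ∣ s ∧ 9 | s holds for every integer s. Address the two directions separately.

Both directions hold.

(⇒) If 36 ∣ s, write s = 36q. Since 36 = 9·4, s = 4·(9q), so 4 ∣ s; and since 36 = 4·9, s = 9·(4q), so 9 ∣ s.

(⇐) Suppose 4 ∣ s and 9 ∣ s. Any common multiple of 4 and 9 is a multiple of their lcm; here gcd(4, 9) = 1, so lcm(4, 9) = 4·9 = 36, so 36 ∣ s.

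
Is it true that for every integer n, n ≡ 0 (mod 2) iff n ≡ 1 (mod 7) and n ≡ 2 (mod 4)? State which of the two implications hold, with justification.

(⇒) This fails: n = 0 gives 0 ≡ 0 (mod 2) but 0 ≡ 0 (mod 7), so the conjunction on the right does not hold.

(⇐) Conversely, if n ≡ 1 (mod 7) and n ≡ 2 (mod 4), then by the Chinese remainder theorem n ≡ 22 (mod 28). Since 22 ≡ 0 (mod 2) and 2 ∣ 28, we get n ≡ 0 (mod 2).

Not equivalent: only (⇐) holds.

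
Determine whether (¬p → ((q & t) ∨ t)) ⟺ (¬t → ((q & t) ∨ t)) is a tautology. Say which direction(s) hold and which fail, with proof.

(⇒) fails; (⇐) holds.

(⟸) Assume the antecedent. If p is true, ¬p → ((q & t) ∨ t) reduces to true regardless of the other variables. If p is false, the antecedent forces (p = F, t = T, q = F) or (p = F, t = T, q = T), and ¬p → ((q & t) ∨ t) holds there. Either way ¬p → ((q & t) ∨ t) holds.

(⟹) This fails. Under p = T, t = F, q = F, the left side is true but the right side is false.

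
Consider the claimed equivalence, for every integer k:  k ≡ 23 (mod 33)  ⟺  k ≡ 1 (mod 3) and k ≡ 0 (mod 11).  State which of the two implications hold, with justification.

Neither implication holds.

(⟹) This fails: k = 23 gives 23 ≡ 23 (mod 33) but 23 ≡ 2 (mod 3), so the conjunction on the right does not hold.

(⟸) This fails: k = 22 satisfies both congruences on the right (22 ≡ 1 mod 3 and 22 ≡ 0 mod 11) yet 22 ≡ 22 (mod 33), not 23.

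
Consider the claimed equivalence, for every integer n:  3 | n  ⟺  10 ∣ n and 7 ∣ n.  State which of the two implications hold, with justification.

(⇒) fails and (⇐) fails.

Forward direction. This fails: take n = 3. Certainly 3 ∣ 3, but 10 ∤ 3.

Converse. This fails: take n = 70. Both 10 ∣ 70 and 7 ∣ 70, yet 70 is not a multiple of 3 (since 70 = 23·3 + 1), so 3 ∤ 70.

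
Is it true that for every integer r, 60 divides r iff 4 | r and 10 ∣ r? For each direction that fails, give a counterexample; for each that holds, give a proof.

(⇒) holds; (⇐) fails.

(→) If 60 ∣ r, write r = 60q. Since 60 = 15·4, r = 4·(15q), so 4 ∣ r; and since 60 = 6·10, r = 10·(6q), so 10 ∣ r.

(←) This fails: take r = 20. Both 4 ∣ 20 and 10 ∣ 20, yet 20 is not a multiple of 60 (since 20 = 0·60 + 20), so 60 ∤ 20.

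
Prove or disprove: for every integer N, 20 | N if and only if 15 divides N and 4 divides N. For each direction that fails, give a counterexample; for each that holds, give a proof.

(⇐) Suppose 15 ∣ N and 4 ∣ N. Any common multiple of 15 and 4 is a multiple of their lcm; here gcd(15, 4) = 1, so lcm(15, 4) = 15·4 = 60, so 60 ∣ N. Since 20 ∣ 60, it follows that 20 ∣ N.

(⇒) This fails: take N = 20. Certainly 20 ∣ 20, but 15 ∤ 20.

Only the converse holds.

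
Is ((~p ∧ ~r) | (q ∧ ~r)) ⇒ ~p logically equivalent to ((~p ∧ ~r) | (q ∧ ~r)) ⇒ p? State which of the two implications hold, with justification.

(→) This fails. Under q = F, r = F, p = F, the left side is true but the right side is false.

(←) This fails. Under q = T, r = F, p = T, the left side is false but the right side is true.

(⇒) fails and (⇐) fails.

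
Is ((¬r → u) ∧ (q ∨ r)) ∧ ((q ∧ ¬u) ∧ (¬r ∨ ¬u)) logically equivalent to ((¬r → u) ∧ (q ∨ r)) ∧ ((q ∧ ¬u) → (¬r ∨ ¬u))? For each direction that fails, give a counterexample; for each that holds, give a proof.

(⇒) holds; (⇐) fails.

Forward direction. Assume the antecedent. If q is true, the antecedent forces (q = T, u = F, r = T), and the consequent holds there. If q is false, the antecedent cannot hold. Either way the consequent holds.

Converse. This fails. Under q = T, u = T, r = F, the left side is false but the right side is true.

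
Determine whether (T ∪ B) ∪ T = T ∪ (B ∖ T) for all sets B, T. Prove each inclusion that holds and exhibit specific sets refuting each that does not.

Forward inclusion. Let x ∈ (T ∪ B) ∪ T. Then either x ∈ B and x ∉ T; or x ∈ T and x ∉ B; or x ∈ B ∩ T. In each case x ∈ T ∪ (B ∖ T), so (T ∪ B) ∪ T ⊆ T ∪ (B ∖ T).

Reverse inclusion. Let x ∈ T ∪ (B ∖ T). Then either x ∈ B and x ∉ T; or x ∈ T and x ∉ B; or x ∈ B ∩ T. In each case x ∈ (T ∪ B) ∪ T, so T ∪ (B ∖ T) ⊆ (T ∪ B) ∪ T.

Both inclusions hold.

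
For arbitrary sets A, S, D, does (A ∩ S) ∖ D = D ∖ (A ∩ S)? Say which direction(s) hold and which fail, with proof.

Forward inclusion. This inclusion fails. Take A = {1}, S = {1}, D = ∅; then 1 ∈ (A ∩ S) ∖ D but 1 ∉ D ∖ (A ∩ S).

Reverse inclusion. This inclusion fails. Take A = ∅, S = ∅, D = {1}; then 1 ∈ D ∖ (A ∩ S) but 1 ∉ (A ∩ S) ∖ D.

Both inclusions fail.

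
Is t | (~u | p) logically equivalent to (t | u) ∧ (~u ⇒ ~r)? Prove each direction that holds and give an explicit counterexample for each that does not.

(⇒) fails and (⇐) fails.

Forward direction. This fails. Under t = F, p = F, r = F, u = F, the left side is true but the right side is false.

Converse. This fails. Under t = F, p = F, r = F, u = T, the left side is false but the right side is true.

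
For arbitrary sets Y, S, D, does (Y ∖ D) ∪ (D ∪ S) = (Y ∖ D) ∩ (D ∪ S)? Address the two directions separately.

The sets are not equal: only the reverse inclusion holds.

(⟹) This inclusion fails. Take Y = {1}, S = ∅, D = ∅; then 1 ∈ (Y ∖ D) ∪ (D ∪ S) but 1 ∉ (Y ∖ D) ∩ (D ∪ S).

(⟸) Let x ∈ (Y ∖ D) ∩ (D ∪ S). Then x ∈ Y ∩ S and x ∉ D, from which x ∈ (Y ∖ D) ∪ (D ∪ S).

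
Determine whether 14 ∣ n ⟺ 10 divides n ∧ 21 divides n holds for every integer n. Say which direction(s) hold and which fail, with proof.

Not equivalent: only (⇐) holds.

Forward direction. This fails: take n = 14. Certainly 14 ∣ 14, but 10 ∤ 14.

Converse. Suppose 10 ∣ n and 21 ∣ n. Any common multiple of 10 and 21 is a multiple of their lcm; here gcd(10, 21) = 1, so lcm(10, 21) = 10·21 = 210, so 210 ∣ n. Since 14 ∣ 210, it follows that 14 ∣ n.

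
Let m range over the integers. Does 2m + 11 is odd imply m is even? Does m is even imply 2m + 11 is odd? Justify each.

Forward direction. This fails: take m = 5. Then 2m + 11 = 21, which is odd, yet m = 5 is odd, not even.

Converse. Suppose m is even. Since 2 is even, 2m is even for every m, so 2m + 11 has the same parity as 11, which is odd. Hence 2m + 11 is odd.

The forward direction fails; the converse holds.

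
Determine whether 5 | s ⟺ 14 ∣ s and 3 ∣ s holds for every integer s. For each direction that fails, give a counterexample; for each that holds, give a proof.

Neither implication holds.

(⟹) This fails: take s = 5. Certainly 5 ∣ 5, but 14 ∤ 5.

(⟸) This fails: take s = 42. Both 14 ∣ 42 and 3 ∣ 42, yet 42 is not a multiple of 5 (since 42 = 8·5 + 2), so 5 ∤ 42.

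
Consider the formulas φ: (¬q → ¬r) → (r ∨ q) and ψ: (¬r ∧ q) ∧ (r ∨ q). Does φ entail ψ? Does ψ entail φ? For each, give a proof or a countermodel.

Forward direction. This fails. Under r = T, q = F, the left side is true but the right side is false.

Converse. Assume the antecedent. If r is true, the antecedent cannot hold. If r is false, the antecedent forces (r = F, q = T), and (¬q → ¬r) → (r ∨ q) holds there. Either way (¬q → ¬r) → (r ∨ q) holds.

(⇒) fails; (⇐) holds.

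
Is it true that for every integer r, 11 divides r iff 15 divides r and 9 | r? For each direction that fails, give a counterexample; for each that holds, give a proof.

(⇒) This fails: take r = 11. Certainly 11 ∣ 11, but 15 ∤ 11.

(⇐) This fails: take r = 45. Both 15 ∣ 45 and 9 ∣ 45, yet 45 is not a multiple of 11 (since 45 = 4·11 + 1), so 11 ∤ 45.

Neither implication holds.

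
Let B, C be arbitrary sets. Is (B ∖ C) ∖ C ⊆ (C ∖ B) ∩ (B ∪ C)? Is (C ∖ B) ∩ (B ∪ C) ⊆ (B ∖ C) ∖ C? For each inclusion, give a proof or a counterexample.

Neither inclusion holds.

(⟹) This inclusion fails. Take B = {1}, C = ∅; then 1 ∈ (B ∖ C) ∖ C but 1 ∉ (C ∖ B) ∩ (B ∪ C).

(⟸) This inclusion fails. Take B = ∅, C = {1}; then 1 ∈ (C ∖ B) ∩ (B ∪ C) but 1 ∉ (B ∖ C) ∖ C.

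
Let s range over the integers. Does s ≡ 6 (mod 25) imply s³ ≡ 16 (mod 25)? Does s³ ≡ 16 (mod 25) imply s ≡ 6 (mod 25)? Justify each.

(⇒) Suppose s ≡ 6 (mod 25). Write s = 25j + 6. Then (25j + 6)³ = 15625j³ + 11250j² + 2700j + 216 = 25(625j³ + 450j² + 108j + 8) + 16, so s³ ≡ 16 (mod 25).

(⇐) Conversely, suppose s³ ≡ 16 (mod 25). The only residue r in {0, …, 24} with r³ ≡ 16 (mod 25) is r = 6, so s ≡ 6 (mod 25).

Both directions hold.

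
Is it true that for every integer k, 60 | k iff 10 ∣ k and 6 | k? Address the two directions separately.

(⇒) holds; (⇐) fails.

(→) If 60 ∣ k, write k = 60q. Since 60 = 6·10, k = 10·(6q), so 10 ∣ k; and since 60 = 10·6, k = 6·(10q), so 6 ∣ k.

(←) This fails: take k = 30. Both 10 ∣ 30 and 6 ∣ 30, yet 30 is not a multiple of 60 (since 30 = 0·60 + 30), so 60 ∤ 30.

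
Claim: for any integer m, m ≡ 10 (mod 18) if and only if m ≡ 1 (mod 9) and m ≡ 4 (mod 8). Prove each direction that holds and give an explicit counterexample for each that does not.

(→) This fails: m = 64 gives 64 ≡ 10 (mod 18) but 64 ≡ 0 (mod 8), so the conjunction on the right does not hold.

(←) Conversely, if m ≡ 1 (mod 9) and m ≡ 4 (mod 8), then by the Chinese remainder theorem m ≡ 28 (mod 72). Since 28 ≡ 10 (mod 18) and 18 ∣ 72, we get m ≡ 10 (mod 18).

Only the converse holds.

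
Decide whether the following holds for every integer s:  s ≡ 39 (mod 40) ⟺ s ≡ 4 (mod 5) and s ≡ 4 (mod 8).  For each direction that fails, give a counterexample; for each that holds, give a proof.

(⟹) This fails: s = 39 gives 39 ≡ 39 (mod 40) but 39 ≡ 7 (mod 8), so the conjunction on the right does not hold.

(⟸) This fails: s = 4 satisfies both congruences on the right (4 ≡ 4 mod 5 and 4 ≡ 4 mod 8) yet 4 ≡ 4 (mod 40), not 39.

Neither direction holds.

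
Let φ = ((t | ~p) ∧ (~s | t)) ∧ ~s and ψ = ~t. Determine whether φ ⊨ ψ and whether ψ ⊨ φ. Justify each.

(→) This fails. Under p = F, s = F, t = T, the left side is true but the right side is false.

(←) This fails. Under p = T, s = F, t = F, the left side is false but the right side is true.

(⇒) fails and (⇐) fails.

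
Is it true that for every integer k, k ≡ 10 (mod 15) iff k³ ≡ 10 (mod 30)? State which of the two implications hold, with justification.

Only the reverse direction holds.

Forward direction. This fails: take k = 25. Then 25 ≡ 10 (mod 15), but 25³ = 15625 ≡ 25 (mod 30), not 10.

Converse. The residues r modulo 30 with r³ ≡ 10 (mod 30) are exactly {10}, and each is ≡ 10 (mod 15).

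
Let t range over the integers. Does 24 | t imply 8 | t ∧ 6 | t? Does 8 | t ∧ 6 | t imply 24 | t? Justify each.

Forward direction. If 24 ∣ t, write t = 24q. Since 24 = 3·8, t = 8·(3q), so 8 ∣ t; and since 24 = 4·6, t = 6·(4q), so 6 ∣ t.

Converse. Suppose 8 ∣ t and 6 ∣ t. Any common multiple of 8 and 6 is a multiple of their lcm; here lcm(8, 6) = 8·6/gcd(8, 6) = 48/2 = 24, so 24 ∣ t.

The biconditional holds.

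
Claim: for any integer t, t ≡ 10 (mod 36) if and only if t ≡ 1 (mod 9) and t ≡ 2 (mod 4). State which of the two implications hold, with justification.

(→) Suppose t ≡ 10 (mod 36); write t = 36j + 10. Since 9 ∣ 36, reducing mod 9 gives t ≡ 10 ≡ 1 (mod 9); since 4 ∣ 36, reducing mod 4 gives t ≡ 10 ≡ 2 (mod 4).

(←) Conversely, if t ≡ 1 (mod 9) and t ≡ 2 (mod 4), then by the Chinese remainder theorem t ≡ 10 (mod 36). This is exactly t ≡ 10 (mod 36).

The biconditional holds.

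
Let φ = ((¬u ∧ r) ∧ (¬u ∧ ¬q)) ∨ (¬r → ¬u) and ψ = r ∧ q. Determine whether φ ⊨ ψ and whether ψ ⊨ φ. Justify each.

(⇒) fails; (⇐) holds.

(→) This fails. Under q = F, r = F, u = F, the left side is true but the right side is false.

(←) Assume the antecedent. If q is true, the antecedent forces (q = T, r = T, u = F) or (q = T, r = T, u = T), and the consequent holds there. If q is false, the antecedent cannot hold. Either way the consequent holds.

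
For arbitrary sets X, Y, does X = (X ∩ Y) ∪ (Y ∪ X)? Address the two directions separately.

Forward inclusion. Let x ∈ X. Then either x ∈ X and x ∉ Y; or x ∈ X ∩ Y. In each case x ∈ (X ∩ Y) ∪ (Y ∪ X), so X ⊆ (X ∩ Y) ∪ (Y ∪ X).

Reverse inclusion. This inclusion fails. Take X = ∅, Y = {1}; then 1 ∈ (X ∩ Y) ∪ (Y ∪ X) but 1 ∉ X.

The sets are not equal: only the forward inclusion holds.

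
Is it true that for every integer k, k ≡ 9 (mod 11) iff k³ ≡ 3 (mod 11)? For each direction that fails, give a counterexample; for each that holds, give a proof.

(⇒) Suppose k ≡ 9 (mod 11). Write k = 11j + 9. Then (11j + 9)³ = 1331j³ + 3267j² + 2673j + 729 = 11(121j³ + 297j² + 243j + 66) + 3, so k³ ≡ 3 (mod 11).

(⇐) For the converse, argue contrapositively. If k ≢ 9 (mod 11), then k is congruent to one of 0, 1, 2, 3, 4, 5, 6, 7, 8, 10 modulo 11, and these give k³ ≡ 0, 1, 8, 5, 9, 4, 7, 2, 6, 10 respectively — never 3.

Both implications hold.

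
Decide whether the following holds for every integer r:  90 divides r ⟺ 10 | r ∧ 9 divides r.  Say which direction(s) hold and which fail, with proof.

Both implications hold.

[⇒] If 90 ∣ r, write r = 90q. Since 90 = 9·10, r = 10·(9q), so 10 ∣ r; and since 90 = 10·9, r = 9·(10q), so 9 ∣ r.

[⇐] Suppose 10 ∣ r and 9 ∣ r. Any common multiple of 10 and 9 is a multiple of their lcm; here gcd(10, 9) = 1, so lcm(10, 9) = 10·9 = 90, so 90 ∣ r.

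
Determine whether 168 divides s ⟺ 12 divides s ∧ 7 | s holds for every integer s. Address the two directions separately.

(⇒) holds; (⇐) fails.

(⟹) If 168 ∣ s, write s = 168q. Since 168 = 14·12, s = 12·(14q), so 12 ∣ s; and since 168 = 24·7, s = 7·(24q), so 7 ∣ s.

(⟸) This fails: take s = 84. Both 12 ∣ 84 and 7 ∣ 84, yet 84 is not a multiple of 168 (since 84 = 0·168 + 84), so 168 ∤ 84.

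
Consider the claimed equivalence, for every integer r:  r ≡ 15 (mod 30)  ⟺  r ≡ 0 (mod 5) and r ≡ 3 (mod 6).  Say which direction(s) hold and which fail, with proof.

[⇒] Suppose r ≡ 15 (mod 30); write r = 30j + 15. Since 5 ∣ 30, reducing mod 5 gives r ≡ 15 ≡ 0 (mod 5); since 6 ∣ 30, reducing mod 6 gives r ≡ 15 ≡ 3 (mod 6).

[⇐] Conversely, if r ≡ 0 (mod 5) and r ≡ 3 (mod 6), then by the Chinese remainder theorem r ≡ 15 (mod 30). This is exactly r ≡ 15 (mod 30).

Both directions hold.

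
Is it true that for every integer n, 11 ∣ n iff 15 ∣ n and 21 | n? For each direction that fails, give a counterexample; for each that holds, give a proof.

(⟹) This fails: take n = 11. Certainly 11 ∣ 11, but 15 ∤ 11.

(⟸) This fails: take n = 105. Both 15 ∣ 105 and 21 ∣ 105, yet 105 is not a multiple of 11 (since 105 = 9·11 + 6), so 11 ∤ 105.

(⇒) fails and (⇐) fails.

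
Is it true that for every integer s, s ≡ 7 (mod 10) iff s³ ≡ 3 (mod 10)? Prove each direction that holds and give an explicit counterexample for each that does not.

(→) Suppose s ≡ 7 (mod 10). Write s = 10j + 7. Then (10j + 7)³ = 1000j³ + 2100j² + 1470j + 343 = 10(100j³ + 210j² + 147j + 34) + 3, so s³ ≡ 3 (mod 10).

(←) Conversely, suppose s³ ≡ 3 (mod 10). The only residue r in {0, …, 9} with r³ ≡ 3 (mod 10) is r = 7, so s ≡ 7 (mod 10).

Both directions hold.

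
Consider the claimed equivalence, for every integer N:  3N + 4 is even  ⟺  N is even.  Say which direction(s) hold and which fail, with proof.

Both directions hold.

Forward direction. Suppose 3N + 4 is even. Since 3 is odd, 3N and N have the same parity, so 3N + 4 ≡ N + 4 (mod 2). As 4 is even, 3N + 4 is even exactly when N is even. Thus N is even.

Converse. Suppose N is even; write N = 2j. Then 3N + 4 = 3·(2j) + 4 = 2·3j + 4, which is even.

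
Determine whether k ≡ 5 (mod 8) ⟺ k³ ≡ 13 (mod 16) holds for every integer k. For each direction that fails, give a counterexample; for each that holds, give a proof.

The forward direction fails; the converse holds.

[⇒] This fails: take k = 13. Then 13 ≡ 5 (mod 8), but 13³ = 2197 ≡ 5 (mod 16), not 13.

[⇐] Conversely, the residues r modulo 16 with r³ ≡ 13 (mod 16) are exactly {5}, and each is ≡ 5 (mod 8).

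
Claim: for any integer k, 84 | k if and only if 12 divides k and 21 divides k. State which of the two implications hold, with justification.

[⇒] If 84 ∣ k, write k = 84q. Since 84 = 7·12, k = 12·(7q), so 12 ∣ k; and since 84 = 4·21, k = 21·(4q), so 21 ∣ k.

[⇐] Suppose 12 ∣ k and 21 ∣ k. Any common multiple of 12 and 21 is a multiple of their lcm; here lcm(12, 21) = 12·21/gcd(12, 21) = 252/3 = 84, so 84 ∣ k.

Equivalent; both directions hold.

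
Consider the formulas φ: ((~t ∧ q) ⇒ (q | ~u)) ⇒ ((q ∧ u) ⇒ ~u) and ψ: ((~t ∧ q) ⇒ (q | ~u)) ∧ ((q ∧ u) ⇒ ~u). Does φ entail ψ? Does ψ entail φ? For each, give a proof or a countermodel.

(⇒) Assume the antecedent. If q is true, the antecedent forces (t = F, q = T, u = F) or (t = T, q = T, u = F), and the consequent holds there. If q is false, the consequent reduces to true regardless of the other variables. Either way the consequent holds.

(⇐) Assume the antecedent. If q is true, the antecedent forces (t = F, q = T, u = F) or (t = T, q = T, u = F), and the consequent holds there. If q is false, the consequent reduces to true regardless of the other variables. Either way the consequent holds.

Both directions hold.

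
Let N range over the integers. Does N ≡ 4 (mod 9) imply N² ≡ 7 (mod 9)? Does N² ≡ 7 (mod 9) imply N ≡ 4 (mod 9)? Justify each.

Forward direction. Suppose N ≡ 4 (mod 9). Write N = 9j + 4. Then (9j + 4)² = 81j² + 72j + 16 = 9(9j² + 8j + 1) + 7, so N² ≡ 7 (mod 9).

Converse. This fails: take N = 5. Then 5² = 25 ≡ 7 (mod 9), yet 5 ≡ 5 (mod 9), not 4.

(⇒) holds; (⇐) fails.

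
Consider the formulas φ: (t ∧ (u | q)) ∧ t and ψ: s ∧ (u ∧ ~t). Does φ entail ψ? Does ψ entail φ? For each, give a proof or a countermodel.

Neither direction holds.

[⇒] This fails. Under t = T, q = T, s = F, u = F, the left side is true but the right side is false.

[⇐] This fails. Under t = F, q = F, s = T, u = T, the left side is false but the right side is true.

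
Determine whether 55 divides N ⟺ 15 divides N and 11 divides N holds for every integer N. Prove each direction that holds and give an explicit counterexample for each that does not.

Converse. Suppose 15 ∣ N and 11 ∣ N. Any common multiple of 15 and 11 is a multiple of their lcm; here gcd(15, 11) = 1, so lcm(15, 11) = 15·11 = 165, so 165 ∣ N. Since 55 ∣ 165, it follows that 55 ∣ N.

Forward direction. This fails: take N = 55. Certainly 55 ∣ 55, but 15 ∤ 55.

The forward direction fails; the converse holds.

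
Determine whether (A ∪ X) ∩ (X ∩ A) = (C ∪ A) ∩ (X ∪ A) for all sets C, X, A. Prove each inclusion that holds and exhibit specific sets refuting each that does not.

Only the forward inclusion holds.

(⊆) Let x ∈ (A ∪ X) ∩ (X ∩ A). Then either x ∈ X ∩ A and x ∉ C; or x ∈ C ∩ X ∩ A. In each case x ∈ (C ∪ A) ∩ (X ∪ A), so (A ∪ X) ∩ (X ∩ A) ⊆ (C ∪ A) ∩ (X ∪ A).

(⊇) This inclusion fails. Take C = {1}, X = {1}, A = ∅; then 1 ∈ (C ∪ A) ∩ (X ∪ A) but 1 ∉ (A ∪ X) ∩ (X ∩ A).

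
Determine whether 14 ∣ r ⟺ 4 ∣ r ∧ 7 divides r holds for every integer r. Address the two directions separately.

[⇒] This fails: take r = 14. Certainly 14 ∣ 14, but 4 ∤ 14.

[⇐] Suppose 4 ∣ r and 7 ∣ r. Any common multiple of 4 and 7 is a multiple of their lcm; here gcd(4, 7) = 1, so lcm(4, 7) = 4·7 = 28, so 28 ∣ r. Since 14 ∣ 28, it follows that 14 ∣ r.

The forward direction fails; the converse holds.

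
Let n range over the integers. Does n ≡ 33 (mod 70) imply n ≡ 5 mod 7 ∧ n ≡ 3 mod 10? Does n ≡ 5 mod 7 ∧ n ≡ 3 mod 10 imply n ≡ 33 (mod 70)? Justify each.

[⇒] Suppose n ≡ 33 (mod 70); write n = 70j + 33. Since 7 ∣ 70, reducing mod 7 gives n ≡ 33 ≡ 5 (mod 7); since 10 ∣ 70, reducing mod 10 gives n ≡ 33 ≡ 3 (mod 10).

[⇐] Conversely, if n ≡ 5 (mod 7) and n ≡ 3 (mod 10), then by the Chinese remainder theorem n ≡ 33 (mod 70). This is exactly n ≡ 33 (mod 70).

Equivalent; both directions hold.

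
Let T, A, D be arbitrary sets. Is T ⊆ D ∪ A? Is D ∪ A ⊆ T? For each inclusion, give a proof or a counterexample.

Both inclusions fail.

(⟹) This inclusion fails. Take T = {1}, A = ∅, D = ∅; then 1 ∈ T but 1 ∉ D ∪ A.

(⟸) This inclusion fails. Take T = ∅, A = {1}, D = ∅; then 1 ∈ D ∪ A but 1 ∉ T.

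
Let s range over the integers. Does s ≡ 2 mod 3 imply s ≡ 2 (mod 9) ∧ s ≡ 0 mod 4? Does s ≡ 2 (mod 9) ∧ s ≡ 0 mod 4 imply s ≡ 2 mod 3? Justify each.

(⇒) fails; (⇐) holds.

Converse. If s ≡ 2 (mod 9) and s ≡ 0 (mod 4), then by the Chinese remainder theorem s ≡ 20 (mod 36). Since 20 ≡ 2 (mod 3) and 3 ∣ 36, we get s ≡ 2 (mod 3).

Forward direction. This fails: s = 32 gives 32 ≡ 2 (mod 3) but 32 ≡ 5 (mod 9), so the conjunction on the right does not hold.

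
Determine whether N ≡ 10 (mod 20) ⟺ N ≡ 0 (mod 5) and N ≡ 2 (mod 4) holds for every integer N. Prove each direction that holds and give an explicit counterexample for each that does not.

Equivalent; both directions hold.

[⇐] If N ≡ 0 (mod 5) and N ≡ 2 (mod 4), then by the Chinese remainder theorem N ≡ 10 (mod 20). This is exactly N ≡ 10 (mod 20).

[⇒] Suppose N ≡ 10 (mod 20); write N = 20j + 10. Since 5 ∣ 20, reducing mod 5 gives N ≡ 10 ≡ 0 (mod 5); since 4 ∣ 20, reducing mod 4 gives N ≡ 10 ≡ 2 (mod 4).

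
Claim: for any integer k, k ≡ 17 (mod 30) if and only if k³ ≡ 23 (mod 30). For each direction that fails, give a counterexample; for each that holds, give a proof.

Equivalent; both directions hold.

Forward direction. Suppose k ≡ 17 (mod 30). Write k = 30j + 17. Then (30j + 17)³ = 27000j³ + 45900j² + 26010j + 4913 = 30(900j³ + 1530j² + 867j + 163) + 23, so k³ ≡ 23 (mod 30).

Converse. Suppose k³ ≡ 23 (mod 30). The only residue r in {0, …, 29} with r³ ≡ 23 (mod 30) is r = 17, so k ≡ 17 (mod 30).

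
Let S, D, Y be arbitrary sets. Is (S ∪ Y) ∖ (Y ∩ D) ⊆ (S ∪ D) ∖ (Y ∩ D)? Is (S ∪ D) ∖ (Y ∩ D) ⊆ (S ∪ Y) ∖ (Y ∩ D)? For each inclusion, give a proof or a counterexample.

(⟹) This inclusion fails. Take S = ∅, D = ∅, Y = {1}; then 1 ∈ (S ∪ Y) ∖ (Y ∩ D) but 1 ∉ (S ∪ D) ∖ (Y ∩ D).

(⟸) This inclusion fails. Take S = ∅, D = {1}, Y = ∅; then 1 ∈ (S ∪ D) ∖ (Y ∩ D) but 1 ∉ (S ∪ Y) ∖ (Y ∩ D).

Neither inclusion holds.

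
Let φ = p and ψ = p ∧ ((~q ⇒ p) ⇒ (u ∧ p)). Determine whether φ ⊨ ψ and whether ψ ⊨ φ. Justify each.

Forward direction. This fails. Under u = F, p = T, q = F, the left side is true but the right side is false.

Converse. Assume the antecedent. If u is true, the antecedent forces (u = T, p = T, q = F) or (u = T, p = T, q = T), and p holds there. If u is false, the antecedent cannot hold. Either way p holds.

The forward direction fails; the converse holds.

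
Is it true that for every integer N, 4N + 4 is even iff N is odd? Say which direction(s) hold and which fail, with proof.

[⇒] This fails: take N = 6. Then 4N + 4 = 28, which is even, yet N = 6 is even, not odd.

[⇐] Suppose N is odd. Since 4 is even, 4N is even for every N, so 4N + 4 has the same parity as 4, which is even. Hence 4N + 4 is even.

Only the reverse direction holds.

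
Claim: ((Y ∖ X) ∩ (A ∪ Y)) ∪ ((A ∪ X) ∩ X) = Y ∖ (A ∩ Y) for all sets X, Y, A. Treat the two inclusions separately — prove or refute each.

(⊆) fails; (⊇) holds.

Forward inclusion. This inclusion fails. Take X = {1}, Y = ∅, A = ∅; then 1 ∈ ((Y ∖ X) ∩ (A ∪ Y)) ∪ ((A ∪ X) ∩ X) but 1 ∉ Y ∖ (A ∩ Y).

Reverse inclusion. Let x ∈ Y ∖ (A ∩ Y). Then either x ∈ Y and x ∉ X, A; or x ∈ X ∩ Y and x ∉ A. In each case x ∈ ((Y ∖ X) ∩ (A ∪ Y)) ∪ ((A ∪ X) ∩ X), so Y ∖ (A ∩ Y) ⊆ ((Y ∖ X) ∩ (A ∪ Y)) ∪ ((A ∪ X) ∩ X).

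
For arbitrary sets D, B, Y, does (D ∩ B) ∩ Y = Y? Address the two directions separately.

Only the forward inclusion holds.

(⟹) Let x ∈ (D ∩ B) ∩ Y. Then x ∈ D ∩ B ∩ Y, from which x ∈ Y.

(⟸) This inclusion fails. Take D = ∅, B = ∅, Y = {1}; then 1 ∈ Y but 1 ∉ (D ∩ B) ∩ Y.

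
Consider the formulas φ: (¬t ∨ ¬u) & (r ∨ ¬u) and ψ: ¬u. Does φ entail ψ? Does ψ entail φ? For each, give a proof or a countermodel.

[⇐] Assume the antecedent. If u is true, the antecedent cannot hold. If u is false, (¬t ∨ ¬u) & (r ∨ ¬u) reduces to true regardless of the other variables. Either way (¬t ∨ ¬u) & (r ∨ ¬u) holds.

[⇒] This fails. Under u = T, r = T, t = F, the left side is true but the right side is false.

Only the converse holds.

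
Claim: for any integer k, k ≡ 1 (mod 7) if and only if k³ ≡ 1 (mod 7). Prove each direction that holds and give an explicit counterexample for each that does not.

Only the forward implication holds.

(⟹) Suppose k ≡ 1 (mod 7). Write k = 7j + 1. Then (7j + 1)³ = 343j³ + 147j² + 21j + 1 = 7(49j³ + 21j² + 3j) + 1, so k³ ≡ 1 (mod 7).

(⟸) This fails: take k = 2. Then 2³ = 8 ≡ 1 (mod 7), yet 2 ≡ 2 (mod 7), not 1.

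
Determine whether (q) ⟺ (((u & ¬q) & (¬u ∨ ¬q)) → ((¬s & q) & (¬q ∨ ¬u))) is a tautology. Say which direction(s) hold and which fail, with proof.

The forward direction holds; the converse fails.

(⟹) Assume the antecedent. If s is true, the antecedent forces (s = T, q = T, u = F) or (s = T, q = T, u = T), and the consequent holds there. If s is false, the antecedent forces (s = F, q = T, u = F) or (s = F, q = T, u = T), and the consequent holds there. Either way the consequent holds.

(⟸) This fails. Under s = F, q = F, u = F, the left side is false but the right side is true.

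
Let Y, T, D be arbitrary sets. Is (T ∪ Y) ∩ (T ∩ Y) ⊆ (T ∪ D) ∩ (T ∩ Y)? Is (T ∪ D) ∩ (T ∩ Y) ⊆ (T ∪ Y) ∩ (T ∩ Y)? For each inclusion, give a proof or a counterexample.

Both inclusions hold; the sets are equal.

(⊆) Let x ∈ (T ∪ Y) ∩ (T ∩ Y). Then either x ∈ Y ∩ T and x ∉ D; or x ∈ Y ∩ T ∩ D. In each case x ∈ (T ∪ D) ∩ (T ∩ Y), so (T ∪ Y) ∩ (T ∩ Y) ⊆ (T ∪ D) ∩ (T ∩ Y).

(⊇) Let x ∈ (T ∪ D) ∩ (T ∩ Y). Then either x ∈ Y ∩ T and x ∉ D; or x ∈ Y ∩ T ∩ D. In each case x ∈ (T ∪ Y) ∩ (T ∩ Y), so (T ∪ D) ∩ (T ∩ Y) ⊆ (T ∪ Y) ∩ (T ∩ Y).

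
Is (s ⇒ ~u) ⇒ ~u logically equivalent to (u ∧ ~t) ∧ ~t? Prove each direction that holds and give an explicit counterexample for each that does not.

(⇒) fails and (⇐) fails.

(→) This fails. Under s = F, t = F, u = F, the left side is true but the right side is false.

(←) This fails. Under s = F, t = F, u = T, the left side is false but the right side is true.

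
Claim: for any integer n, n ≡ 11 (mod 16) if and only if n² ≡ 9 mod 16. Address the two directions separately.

Forward direction. Suppose n ≡ 11 (mod 16). Write n = 16j + 11. Then (16j + 11)² = 256j² + 352j + 121 = 16(16j² + 22j + 7) + 9, so n² ≡ 9 (mod 16).

Converse. This fails: take n = 3. Then 3² = 9 ≡ 9 (mod 16), yet 3 ≡ 3 (mod 16), not 11.

Not equivalent: only (⇒) holds.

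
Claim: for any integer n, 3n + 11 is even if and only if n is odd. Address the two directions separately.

Converse. Suppose n is odd; write n = 2j + 1. Then 3n + 11 = 3·(2j + 1) + 11 = 2·3j + 14, which is even.

Forward direction. Suppose 3n + 11 is even. Since 3 is odd, 3n and n have the same parity, so 3n + 11 ≡ n + 11 (mod 2). As 11 is odd, 3n + 11 is even exactly when n is odd. Thus n is odd.

Equivalent; both directions hold.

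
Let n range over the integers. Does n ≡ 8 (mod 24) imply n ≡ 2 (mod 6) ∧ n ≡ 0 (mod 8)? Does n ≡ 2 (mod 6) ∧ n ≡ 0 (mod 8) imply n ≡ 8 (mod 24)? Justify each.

(⟹) Suppose n ≡ 8 (mod 24); write n = 24j + 8. Since 6 ∣ 24, reducing mod 6 gives n ≡ 8 ≡ 2 (mod 6); since 8 ∣ 24, reducing mod 8 gives n ≡ 8 ≡ 0 (mod 8).

(⟸) Conversely, if n ≡ 2 (mod 6) and n ≡ 0 (mod 8), then by the Chinese remainder theorem n ≡ 8 (mod 24). This is exactly n ≡ 8 (mod 24).

Both directions hold; the statement is true.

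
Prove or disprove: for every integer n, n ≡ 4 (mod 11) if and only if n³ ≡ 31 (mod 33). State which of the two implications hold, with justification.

Only the converse holds.

[⇒] This fails: take n = 15. Then 15 ≡ 4 (mod 11), but 15³ = 3375 ≡ 9 (mod 33), not 31.

[⇐] Conversely, the residues r modulo 33 with r³ ≡ 31 (mod 33) are exactly {4}, and each is ≡ 4 (mod 11).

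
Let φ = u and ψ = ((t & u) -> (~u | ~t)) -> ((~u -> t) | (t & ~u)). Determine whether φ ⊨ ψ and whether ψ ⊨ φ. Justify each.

Only the forward direction holds.

Converse. This fails. Under t = T, u = F, the left side is false but the right side is true.

Forward direction. Assume the antecedent. If t is true, the consequent reduces to true regardless of the other variables. If t is false, the antecedent forces (t = F, u = T), and the consequent holds there. Either way the consequent holds.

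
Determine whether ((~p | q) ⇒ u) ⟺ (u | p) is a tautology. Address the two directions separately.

Converse. This fails. Under q = T, u = F, p = T, the left side is false but the right side is true.

Forward direction. Assume the antecedent. If u is true, u | p reduces to true regardless of the other variables. If u is false, the antecedent forces (q = F, u = F, p = T), and u | p holds there. Either way u | p holds.

(⇒) holds; (⇐) fails.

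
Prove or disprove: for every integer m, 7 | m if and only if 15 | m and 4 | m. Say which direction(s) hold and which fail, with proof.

[⇒] This fails: take m = 7. Certainly 7 ∣ 7, but 15 ∤ 7.

[⇐] This fails: take m = 60. Both 15 ∣ 60 and 4 ∣ 60, yet 60 is not a multiple of 7 (since 60 = 8·7 + 4), so 7 ∤ 60.

Neither direction holds.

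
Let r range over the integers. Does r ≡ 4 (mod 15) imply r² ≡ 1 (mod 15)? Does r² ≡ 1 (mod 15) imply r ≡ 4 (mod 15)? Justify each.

(⇒) holds; (⇐) fails.

Forward direction. Suppose r ≡ 4 (mod 15). Write r = 15j + 4. Then (15j + 4)² = 225j² + 120j + 16 = 15(15j² + 8j + 1) + 1, so r² ≡ 1 (mod 15).

Converse. This fails: take r = 1. Then 1² = 1 ≡ 1 (mod 15), yet 1 ≡ 1 (mod 15), not 4.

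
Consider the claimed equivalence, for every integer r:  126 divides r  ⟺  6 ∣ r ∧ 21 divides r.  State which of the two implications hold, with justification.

Only the forward implication holds.

(⇐) This fails: take r = 42. Both 6 ∣ 42 and 21 ∣ 42, yet 42 is not a multiple of 126 (since 42 = 0·126 + 42), so 126 ∤ 42.

(⇒) If 126 ∣ r, write r = 126q. Since 126 = 21·6, r = 6·(21q), so 6 ∣ r; and since 126 = 6·21, r = 21·(6q), so 21 ∣ r.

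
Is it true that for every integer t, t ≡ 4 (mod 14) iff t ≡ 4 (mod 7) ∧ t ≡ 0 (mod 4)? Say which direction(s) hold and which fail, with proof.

Only the reverse direction holds.

(⇐) If t ≡ 4 (mod 7) and t ≡ 0 (mod 4), then by the Chinese remainder theorem t ≡ 4 (mod 28). Since 4 ≡ 4 (mod 14) and 14 ∣ 28, we get t ≡ 4 (mod 14).

(⇒) This fails: t = 18 gives 18 ≡ 4 (mod 14) but 18 ≡ 2 (mod 4), so the conjunction on the right does not hold.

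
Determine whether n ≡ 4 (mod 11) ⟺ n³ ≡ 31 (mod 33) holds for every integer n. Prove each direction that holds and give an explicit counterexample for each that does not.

Forward direction. This fails: take n = 15. Then 15 ≡ 4 (mod 11), but 15³ = 3375 ≡ 9 (mod 33), not 31.

Converse. The residues r modulo 33 with r³ ≡ 31 (mod 33) are exactly {4}, and each is ≡ 4 (mod 11).

Only the converse holds.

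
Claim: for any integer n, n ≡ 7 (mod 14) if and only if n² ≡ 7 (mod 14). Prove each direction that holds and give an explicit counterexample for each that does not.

Both implications hold.

(←) Suppose n² ≡ 7 (mod 14). The only residue r in {0, …, 13} with r² ≡ 7 (mod 14) is r = 7, so n ≡ 7 (mod 14).

(→) Suppose n ≡ 7 (mod 14). Write n = 14j + 7. Then (14j + 7)² = 196j² + 196j + 49 = 14(14j² + 14j + 3) + 7, so n² ≡ 7 (mod 14).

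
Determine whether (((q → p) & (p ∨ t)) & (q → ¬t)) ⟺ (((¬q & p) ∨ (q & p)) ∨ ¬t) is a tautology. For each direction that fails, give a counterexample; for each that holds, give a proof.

Forward direction. This fails. Under q = F, p = F, t = T, the left side is true but the right side is false.

Converse. This fails. Under q = F, p = F, t = F, the left side is false but the right side is true.

(⇒) fails and (⇐) fails.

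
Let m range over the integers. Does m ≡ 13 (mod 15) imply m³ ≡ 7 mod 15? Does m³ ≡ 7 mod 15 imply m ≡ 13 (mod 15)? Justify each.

(⇒) Suppose m ≡ 13 (mod 15). Write m = 15j + 13. Then (15j + 13)³ = 3375j³ + 8775j² + 7605j + 2197 = 15(225j³ + 585j² + 507j + 146) + 7, so m³ ≡ 7 (mod 15).

(⇐) Conversely, suppose m³ ≡ 7 (mod 15). The only residue r in {0, …, 14} with r³ ≡ 7 (mod 15) is r = 13, so m ≡ 13 (mod 15).

Both implications hold.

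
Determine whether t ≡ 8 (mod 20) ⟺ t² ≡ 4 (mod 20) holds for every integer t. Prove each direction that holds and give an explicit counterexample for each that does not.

Not equivalent: only (⇒) holds.

Forward direction. Suppose t ≡ 8 (mod 20). Write t = 20j + 8. Then (20j + 8)² = 400j² + 320j + 64 = 20(20j² + 16j + 3) + 4, so t² ≡ 4 (mod 20).

Converse. This fails: take t = 2. Then 2² = 4 ≡ 4 (mod 20), yet 2 ≡ 2 (mod 20), not 8.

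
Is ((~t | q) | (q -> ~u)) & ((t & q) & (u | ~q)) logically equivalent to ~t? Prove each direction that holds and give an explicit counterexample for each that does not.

Neither implication holds.

[⇒] This fails. Under t = T, u = T, q = T, the left side is true but the right side is false.

[⇐] This fails. Under t = F, u = F, q = F, the left side is false but the right side is true.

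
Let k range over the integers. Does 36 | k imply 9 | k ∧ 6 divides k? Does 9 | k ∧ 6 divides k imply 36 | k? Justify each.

[⇒] If 36 ∣ k, write k = 36q. Since 36 = 4·9, k = 9·(4q), so 9 ∣ k; and since 36 = 6·6, k = 6·(6q), so 6 ∣ k.

[⇐] This fails: take k = 18. Both 9 ∣ 18 and 6 ∣ 18, yet 18 is not a multiple of 36 (since 18 = 0·36 + 18), so 36 ∤ 18.

The forward direction holds; the converse fails.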